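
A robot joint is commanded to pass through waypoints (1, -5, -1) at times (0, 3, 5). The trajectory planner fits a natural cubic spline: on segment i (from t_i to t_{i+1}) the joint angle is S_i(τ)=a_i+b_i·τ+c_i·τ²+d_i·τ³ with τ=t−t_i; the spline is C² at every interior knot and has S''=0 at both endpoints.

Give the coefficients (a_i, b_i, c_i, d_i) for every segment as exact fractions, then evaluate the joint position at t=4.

  seg 0: a=1 b=-16/5 c=0 d=2/15
  seg 1: a=-5 b=2/5 c=6/5 d=-1/5
S(4) = -18/5

Δ: Δ0=-2, Δ1=2
row 1: diag=10, rhs=24; c'=1/5, d'=12/5
back: M1=12/5
M: M0=0, M1=12/5, M2=0
seg 0: a=1, c=M0/2=0, d=(M1−M0)/(6·3)=2/15, b=Δ0−h0·(2M0+M1)/6=-16/5
seg 1: a=-5, c=M1/2=6/5, d=(M2−M1)/(6·2)=-1/5, b=Δ1−h1·(2M1+M2)/6=2/5
t_q=4 → seg 1, τ=1; S=-5+2/5·τ+6/5·τ²+-1/5·τ³=-18/5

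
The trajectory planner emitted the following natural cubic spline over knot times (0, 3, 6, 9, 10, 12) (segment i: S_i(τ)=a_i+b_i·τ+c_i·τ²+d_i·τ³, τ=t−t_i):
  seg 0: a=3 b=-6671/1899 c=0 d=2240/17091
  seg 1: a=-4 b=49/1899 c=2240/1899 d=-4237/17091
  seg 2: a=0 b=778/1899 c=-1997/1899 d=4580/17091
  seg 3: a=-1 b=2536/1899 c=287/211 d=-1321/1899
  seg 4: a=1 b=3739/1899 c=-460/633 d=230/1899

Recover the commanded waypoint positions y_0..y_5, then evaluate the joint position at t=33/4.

y_0 = S_0(0) = a_0 = 3
y_1 = S_1(0) = a_1 = -4
y_2 = S_2(0) = a_2 = 0
y_3 = S_3(0) = a_3 = -1
y_4 = S_4(0) = a_4 = 1
y_5 = S_4(2) = 3
t_q=33/4 is in segment 2 (τ=9/4); S_2(τ)=-1139/844

y_0=3 y_1=-4 y_2=0 y_3=-1 y_4=1 y_5=3
S(33/4) = -1139/844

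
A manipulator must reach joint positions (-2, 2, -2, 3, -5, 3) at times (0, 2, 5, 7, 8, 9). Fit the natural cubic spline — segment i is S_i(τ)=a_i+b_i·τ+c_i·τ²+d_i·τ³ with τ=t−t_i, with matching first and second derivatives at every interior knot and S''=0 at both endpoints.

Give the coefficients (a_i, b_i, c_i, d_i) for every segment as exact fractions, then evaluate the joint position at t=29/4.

  seg 0: a=-2 b=19553/5799 c=0 d=-7955/23196
  seg 1: a=2 b=-4312/5799 c=-7955/3866 d=7195/11598
  seg 2: a=-2 b=42451/11598 c=6815/1933 d=-23809/11598
  seg 3: a=3 b=-79697/11598 c=-16994/1933 d=88877/11598
  seg 4: a=-5 b=-8497/5799 c=54889/3866 d=-54889/11598
S(29/4) = 210895/247424

Δ: Δ0=2, Δ1=-4/3, Δ2=5/2, Δ3=-8, Δ4=8
row 1: diag=10, rhs=-20; c'=3/10, d'=-2
row 2: denom=10−3·3/10=91/10; d'=(23−3·-2)/(91/10)=290/91
row 3: denom=6−2·20/91=506/91; d'=(-63−2·290/91)/(506/91)=-6313/506
row 4: denom=4−1·91/506=1933/506; d'=(96−1·-6313/506)/(1933/506)=54889/1933
back: M4=54889/1933
back: M3=-6313/506−91/506·54889/1933=-33988/1933
back: M2=290/91−20/91·-33988/1933=13630/1933
back: M1=-2−3/10·13630/1933=-7955/1933
M: M0=0, M1=-7955/1933, M2=13630/1933, M3=-33988/1933, M4=54889/1933, M5=0
seg 0: a=-2, c=M0/2=0, d=(M1−M0)/(6·2)=-7955/23196, b=Δ0−h0·(2M0+M1)/6=19553/5799
seg 1: a=2, c=M1/2=-7955/3866, d=(M2−M1)/(6·3)=7195/11598, b=Δ1−h1·(2M1+M2)/6=-4312/5799
seg 2: a=-2, c=M2/2=6815/1933, d=(M3−M2)/(6·2)=-23809/11598, b=Δ2−h2·(2M2+M3)/6=42451/11598
seg 3: a=3, c=M3/2=-16994/1933, d=(M4−M3)/(6·1)=88877/11598, b=Δ3−h3·(2M3+M4)/6=-79697/11598
seg 4: a=-5, c=M4/2=54889/3866, d=(M5−M4)/(6·1)=-54889/11598, b=Δ4−h4·(2M4+M5)/6=-8497/5799
t_q=29/4 → seg 3, τ=1/4; S=3+-79697/11598·τ+-16994/1933·τ²+88877/11598·τ³=210895/247424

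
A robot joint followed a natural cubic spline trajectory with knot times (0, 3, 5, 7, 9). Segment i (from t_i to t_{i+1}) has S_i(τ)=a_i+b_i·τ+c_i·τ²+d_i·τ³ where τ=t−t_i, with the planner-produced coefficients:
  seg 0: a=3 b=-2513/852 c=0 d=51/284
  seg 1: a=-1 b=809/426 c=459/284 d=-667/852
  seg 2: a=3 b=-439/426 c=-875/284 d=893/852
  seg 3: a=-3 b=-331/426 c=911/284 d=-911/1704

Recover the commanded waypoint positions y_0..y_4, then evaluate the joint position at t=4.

y_0 = S_0(0) = a_0 = 3
y_1 = S_1(0) = a_1 = -1
y_2 = S_2(0) = a_2 = 3
y_3 = S_3(0) = a_3 = -3
y_4 = S_3(2) = 4
t_q=4 is in segment 1 (τ=1); S_1(τ)=123/71

y_0=3 y_1=-1 y_2=3 y_3=-3 y_4=4
S(4) = 123/71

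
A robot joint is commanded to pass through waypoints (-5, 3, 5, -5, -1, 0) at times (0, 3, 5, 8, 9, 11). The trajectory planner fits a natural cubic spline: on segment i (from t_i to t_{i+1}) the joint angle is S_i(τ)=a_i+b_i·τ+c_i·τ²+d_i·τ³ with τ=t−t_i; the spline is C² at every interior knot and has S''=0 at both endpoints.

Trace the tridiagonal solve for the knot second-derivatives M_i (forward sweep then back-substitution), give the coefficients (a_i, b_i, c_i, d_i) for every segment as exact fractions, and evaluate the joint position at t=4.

  seg 0: a=-5 b=10595/3972 c=0 d=-1/11916
  seg 1: a=3 b=5293/1986 c=-1/1324 d=-413/993
  seg 2: a=5 b=-4625/1986 c=-3305/1324 d=8585/11916
  seg 3: a=-5 b=8525/3972 c=1320/331 d=-8477/3972
  seg 4: a=-1 b=7387/1986 c=-3197/1324 d=3197/7944
S(4) = 6949/1324

Δ: Δ0=8/3, Δ1=1, Δ2=-10/3, Δ3=4, Δ4=1/2
row 1: diag=10, rhs=-10; c'=1/5, d'=-1
row 2: denom=10−2·1/5=48/5; d'=(-26−2·-1)/(48/5)=-5/2
row 3: denom=8−3·5/16=113/16; d'=(44−3·-5/2)/(113/16)=824/113
row 4: denom=6−1·16/113=662/113; d'=(-21−1·824/113)/(662/113)=-3197/662
back: M4=-3197/662
back: M3=824/113−16/113·-3197/662=2640/331
back: M2=-5/2−5/16·2640/331=-3305/662
back: M1=-1−1/5·-3305/662=-1/662
M: M0=0, M1=-1/662, M2=-3305/662, M3=2640/331, M4=-3197/662, M5=0
seg 0: a=-5, c=M0/2=0, d=(M1−M0)/(6·3)=-1/11916, b=Δ0−h0·(2M0+M1)/6=10595/3972
seg 1: a=3, c=M1/2=-1/1324, d=(M2−M1)/(6·2)=-413/993, b=Δ1−h1·(2M1+M2)/6=5293/1986
seg 2: a=5, c=M2/2=-3305/1324, d=(M3−M2)/(6·3)=8585/11916, b=Δ2−h2·(2M2+M3)/6=-4625/1986
seg 3: a=-5, c=M3/2=1320/331, d=(M4−M3)/(6·1)=-8477/3972, b=Δ3−h3·(2M3+M4)/6=8525/3972
seg 4: a=-1, c=M4/2=-3197/1324, d=(M5−M4)/(6·2)=3197/7944, b=Δ4−h4·(2M4+M5)/6=7387/1986
t_q=4 → seg 1, τ=1; S=3+5293/1986·τ+-1/1324·τ²+-413/993·τ³=6949/1324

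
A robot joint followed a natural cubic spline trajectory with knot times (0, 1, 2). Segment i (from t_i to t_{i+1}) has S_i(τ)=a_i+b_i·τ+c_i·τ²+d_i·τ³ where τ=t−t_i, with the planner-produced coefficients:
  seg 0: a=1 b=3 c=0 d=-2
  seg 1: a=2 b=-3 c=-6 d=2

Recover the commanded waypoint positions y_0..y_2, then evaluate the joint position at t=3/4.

y_0 = S_0(0) = a_0 = 1
y_1 = S_1(0) = a_1 = 2
y_2 = S_1(1) = -5
t_q=3/4 is in segment 0 (τ=3/4); S_0(τ)=77/32

y_0=1 y_1=2 y_2=-5
S(3/4) = 77/32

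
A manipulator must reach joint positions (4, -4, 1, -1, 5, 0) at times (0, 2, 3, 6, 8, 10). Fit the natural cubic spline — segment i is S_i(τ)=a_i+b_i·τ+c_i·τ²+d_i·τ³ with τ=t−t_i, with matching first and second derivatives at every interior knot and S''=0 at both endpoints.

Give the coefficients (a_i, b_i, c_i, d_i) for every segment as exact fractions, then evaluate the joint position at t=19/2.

  seg 0: a=4 b=-34967/4710 c=0 d=16127/18840
  seg 1: a=-4 b=6707/2355 c=16127/3140 d=-28109/9420
  seg 2: a=1 b=39263/9420 c=-5991/1570 d=4153/5652
  seg 3: a=-1 b=2618/2355 c=8783/3140 d=-3491/3768
  seg 4: a=5 b=5569/4710 c=-2168/785 d=1084/2355
S(19/2) = 1327/628

Δ: Δ0=-4, Δ1=5, Δ2=-2/3, Δ3=3, Δ4=-5/2
row 1: diag=6, rhs=54; c'=1/6, d'=9
row 2: denom=8−1·1/6=47/6; d'=(-34−1·9)/(47/6)=-258/47
row 3: denom=10−3·18/47=416/47; d'=(22−3·-258/47)/(416/47)=113/26
row 4: denom=8−2·47/208=785/104; d'=(-33−2·113/26)/(785/104)=-4336/785
back: M4=-4336/785
back: M3=113/26−47/208·-4336/785=8783/1570
back: M2=-258/47−18/47·8783/1570=-5991/785
back: M1=9−1/6·-5991/785=16127/1570
M: M0=0, M1=16127/1570, M2=-5991/785, M3=8783/1570, M4=-4336/785, M5=0
seg 0: a=4, c=M0/2=0, d=(M1−M0)/(6·2)=16127/18840, b=Δ0−h0·(2M0+M1)/6=-34967/4710
seg 1: a=-4, c=M1/2=16127/3140, d=(M2−M1)/(6·1)=-28109/9420, b=Δ1−h1·(2M1+M2)/6=6707/2355
seg 2: a=1, c=M2/2=-5991/1570, d=(M3−M2)/(6·3)=4153/5652, b=Δ2−h2·(2M2+M3)/6=39263/9420
seg 3: a=-1, c=M3/2=8783/3140, d=(M4−M3)/(6·2)=-3491/3768, b=Δ3−h3·(2M3+M4)/6=2618/2355
seg 4: a=5, c=M4/2=-2168/785, d=(M5−M4)/(6·2)=1084/2355, b=Δ4−h4·(2M4+M5)/6=5569/4710
t_q=19/2 → seg 4, τ=3/2; S=5+5569/4710·τ+-2168/785·τ²+1084/2355·τ³=1327/628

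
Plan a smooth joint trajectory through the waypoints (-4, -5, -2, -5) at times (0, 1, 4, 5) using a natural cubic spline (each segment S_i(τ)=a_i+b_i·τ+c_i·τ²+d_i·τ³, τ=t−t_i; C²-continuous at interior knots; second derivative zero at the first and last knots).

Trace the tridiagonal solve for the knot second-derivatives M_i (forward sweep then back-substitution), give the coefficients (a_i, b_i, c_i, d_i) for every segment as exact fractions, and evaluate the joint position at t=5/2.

Δ: Δ0=-1, Δ1=1, Δ2=-3
row 1: diag=8, rhs=12; c'=3/8, d'=3/2
row 2: denom=8−3·3/8=55/8; d'=(-24−3·3/2)/(55/8)=-228/55
back: M2=-228/55
back: M1=3/2−3/8·-228/55=168/55
M: M0=0, M1=168/55, M2=-228/55, M3=0
seg 0: a=-4, c=M0/2=0, d=(M1−M0)/(6·1)=28/55, b=Δ0−h0·(2M0+M1)/6=-83/55
seg 1: a=-5, c=M1/2=84/55, d=(M2−M1)/(6·3)=-2/5, b=Δ1−h1·(2M1+M2)/6=1/55
seg 2: a=-2, c=M2/2=-114/55, d=(M3−M2)/(6·1)=38/55, b=Δ2−h2·(2M2+M3)/6=-89/55
t_q=5/2 → seg 1, τ=3/2; S=-5+1/55·τ+84/55·τ²+-2/5·τ³=-127/44

  seg 0: a=-4 b=-83/55 c=0 d=28/55
  seg 1: a=-5 b=1/55 c=84/55 d=-2/5
  seg 2: a=-2 b=-89/55 c=-114/55 d=38/55
S(5/2) = -127/44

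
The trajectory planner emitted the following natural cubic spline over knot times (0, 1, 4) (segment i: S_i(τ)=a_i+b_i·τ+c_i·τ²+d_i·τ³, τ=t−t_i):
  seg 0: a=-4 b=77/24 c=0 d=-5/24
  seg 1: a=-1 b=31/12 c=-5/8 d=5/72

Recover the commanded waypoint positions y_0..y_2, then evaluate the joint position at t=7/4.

y_0=-4 y_1=-1 y_2=3
S(7/4) = 315/512

y_0 = S_0(0) = a_0 = -4
y_1 = S_1(0) = a_1 = -1
y_2 = S_1(3) = 3
t_q=7/4 is in segment 1 (τ=3/4); S_1(τ)=315/512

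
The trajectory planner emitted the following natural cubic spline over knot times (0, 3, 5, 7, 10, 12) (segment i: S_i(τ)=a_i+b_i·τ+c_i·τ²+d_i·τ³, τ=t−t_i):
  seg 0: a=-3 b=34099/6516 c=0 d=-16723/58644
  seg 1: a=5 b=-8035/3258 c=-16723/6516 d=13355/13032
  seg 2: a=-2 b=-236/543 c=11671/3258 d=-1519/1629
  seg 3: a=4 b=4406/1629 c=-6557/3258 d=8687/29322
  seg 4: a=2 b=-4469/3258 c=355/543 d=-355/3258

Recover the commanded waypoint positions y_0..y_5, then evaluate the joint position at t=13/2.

y_0=-3 y_1=5 y_2=-2 y_3=4 y_4=2 y_5=1
S(13/2) = 1637/724

y_0 = S_0(0) = a_0 = -3
y_1 = S_1(0) = a_1 = 5
y_2 = S_2(0) = a_2 = -2
y_3 = S_3(0) = a_3 = 4
y_4 = S_4(0) = a_4 = 2
y_5 = S_4(2) = 1
t_q=13/2 is in segment 2 (τ=3/2); S_2(τ)=1637/724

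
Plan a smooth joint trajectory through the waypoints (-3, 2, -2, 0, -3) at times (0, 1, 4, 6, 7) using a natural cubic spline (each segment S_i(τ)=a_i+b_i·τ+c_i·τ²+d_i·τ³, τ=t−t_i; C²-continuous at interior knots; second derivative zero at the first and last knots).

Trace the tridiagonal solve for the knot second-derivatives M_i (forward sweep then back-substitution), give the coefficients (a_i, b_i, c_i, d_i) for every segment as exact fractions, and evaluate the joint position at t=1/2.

  seg 0: a=-3 b=3586/591 c=0 d=-631/591
  seg 1: a=2 b=1693/591 c=-631/197 d=1066/1773
  seg 2: a=-2 b=-71/591 c=435/197 d=-487/591
  seg 3: a=0 b=-695/591 c=-539/197 d=539/591
S(1/2) = -157/1576

Δ: Δ0=5, Δ1=-4/3, Δ2=1, Δ3=-3
row 1: diag=8, rhs=-38; c'=3/8, d'=-19/4
row 2: denom=10−3·3/8=71/8; d'=(14−3·-19/4)/(71/8)=226/71
row 3: denom=6−2·16/71=394/71; d'=(-24−2·226/71)/(394/71)=-1078/197
back: M3=-1078/197
back: M2=226/71−16/71·-1078/197=870/197
back: M1=-19/4−3/8·870/197=-1262/197
M: M0=0, M1=-1262/197, M2=870/197, M3=-1078/197, M4=0
seg 0: a=-3, c=M0/2=0, d=(M1−M0)/(6·1)=-631/591, b=Δ0−h0·(2M0+M1)/6=3586/591
seg 1: a=2, c=M1/2=-631/197, d=(M2−M1)/(6·3)=1066/1773, b=Δ1−h1·(2M1+M2)/6=1693/591
seg 2: a=-2, c=M2/2=435/197, d=(M3−M2)/(6·2)=-487/591, b=Δ2−h2·(2M2+M3)/6=-71/591
seg 3: a=0, c=M3/2=-539/197, d=(M4−M3)/(6·1)=539/591, b=Δ3−h3·(2M3+M4)/6=-695/591
t_q=1/2 → seg 0, τ=1/2; S=-3+3586/591·τ+0·τ²+-631/591·τ³=-157/1576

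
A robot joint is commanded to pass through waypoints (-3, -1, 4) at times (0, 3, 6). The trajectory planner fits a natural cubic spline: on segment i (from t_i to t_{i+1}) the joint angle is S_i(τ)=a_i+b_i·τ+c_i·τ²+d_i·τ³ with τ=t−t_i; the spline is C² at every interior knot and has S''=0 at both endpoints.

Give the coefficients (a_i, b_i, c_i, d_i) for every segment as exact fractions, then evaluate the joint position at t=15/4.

  seg 0: a=-3 b=5/12 c=0 d=1/36
  seg 1: a=-1 b=7/6 c=1/4 d=-1/36
S(15/4) = 1/256

Δ: Δ0=2/3, Δ1=5/3
row 1: diag=12, rhs=6; c'=1/4, d'=1/2
back: M1=1/2
M: M0=0, M1=1/2, M2=0
seg 0: a=-3, c=M0/2=0, d=(M1−M0)/(6·3)=1/36, b=Δ0−h0·(2M0+M1)/6=5/12
seg 1: a=-1, c=M1/2=1/4, d=(M2−M1)/(6·3)=-1/36, b=Δ1−h1·(2M1+M2)/6=7/6
t_q=15/4 → seg 1, τ=3/4; S=-1+7/6·τ+1/4·τ²+-1/36·τ³=1/256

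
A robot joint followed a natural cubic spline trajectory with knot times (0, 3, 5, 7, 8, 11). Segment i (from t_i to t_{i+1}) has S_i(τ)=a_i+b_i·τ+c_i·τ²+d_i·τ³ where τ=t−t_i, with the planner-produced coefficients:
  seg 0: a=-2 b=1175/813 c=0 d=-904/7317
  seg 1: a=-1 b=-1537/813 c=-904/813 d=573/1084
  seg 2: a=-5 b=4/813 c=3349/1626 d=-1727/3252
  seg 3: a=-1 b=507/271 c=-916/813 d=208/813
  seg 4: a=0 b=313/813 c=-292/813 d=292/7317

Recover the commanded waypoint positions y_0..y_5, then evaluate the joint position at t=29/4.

y_0=-2 y_1=-1 y_2=-5 y_3=-1 y_4=0 y_5=-1
S(29/4) = -649/1084

y_0 = S_0(0) = a_0 = -2
y_1 = S_1(0) = a_1 = -1
y_2 = S_2(0) = a_2 = -5
y_3 = S_3(0) = a_3 = -1
y_4 = S_4(0) = a_4 = 0
y_5 = S_4(3) = -1
t_q=29/4 is in segment 3 (τ=1/4); S_3(τ)=-649/1084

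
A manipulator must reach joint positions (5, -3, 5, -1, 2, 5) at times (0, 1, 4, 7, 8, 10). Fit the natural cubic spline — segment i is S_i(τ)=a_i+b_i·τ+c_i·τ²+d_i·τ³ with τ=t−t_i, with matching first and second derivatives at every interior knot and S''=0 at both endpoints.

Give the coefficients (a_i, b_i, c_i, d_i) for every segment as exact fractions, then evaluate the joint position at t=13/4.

Δ: Δ0=-8, Δ1=8/3, Δ2=-2, Δ3=3, Δ4=3/2
row 1: diag=8, rhs=64; c'=3/8, d'=8
row 2: denom=12−3·3/8=87/8; d'=(-28−3·8)/(87/8)=-416/87
row 3: denom=8−3·8/29=208/29; d'=(30−3·-416/87)/(208/29)=643/104
row 4: denom=6−1·29/208=1219/208; d'=(-9−1·643/104)/(1219/208)=-3158/1219
back: M4=-3158/1219
back: M3=643/104−29/208·-3158/1219=7977/1219
back: M2=-416/87−8/29·7977/1219=-24088/3657
back: M1=8−3/8·-24088/3657=12763/1219
M: M0=0, M1=12763/1219, M2=-24088/3657, M3=7977/1219, M4=-3158/1219, M5=0
seg 0: a=5, c=M0/2=0, d=(M1−M0)/(6·1)=12763/7314, b=Δ0−h0·(2M0+M1)/6=-71275/7314
seg 1: a=-3, c=M1/2=12763/2438, d=(M2−M1)/(6·3)=-62377/65826, b=Δ1−h1·(2M1+M2)/6=-16493/3657
seg 2: a=5, c=M2/2=-12044/3657, d=(M3−M2)/(6·3)=48019/65826, b=Δ2−h2·(2M2+M3)/6=9617/7314
seg 3: a=-1, c=M3/2=7977/2438, d=(M4−M3)/(6·1)=-11135/7314, b=Δ3−h3·(2M3+M4)/6=4573/3657
seg 4: a=2, c=M4/2=-1579/1219, d=(M5−M4)/(6·2)=1579/7314, b=Δ4−h4·(2M4+M5)/6=23603/7314
t_q=13/4 → seg 1, τ=9/4; S=-3+-16493/3657·τ+12763/2438·τ²+-62377/65826·τ³=399609/156032

  seg 0: a=5 b=-71275/7314 c=0 d=12763/7314
  seg 1: a=-3 b=-16493/3657 c=12763/2438 d=-62377/65826
  seg 2: a=5 b=9617/7314 c=-12044/3657 d=48019/65826
  seg 3: a=-1 b=4573/3657 c=7977/2438 d=-11135/7314
  seg 4: a=2 b=23603/7314 c=-1579/1219 d=1579/7314
S(13/4) = 399609/156032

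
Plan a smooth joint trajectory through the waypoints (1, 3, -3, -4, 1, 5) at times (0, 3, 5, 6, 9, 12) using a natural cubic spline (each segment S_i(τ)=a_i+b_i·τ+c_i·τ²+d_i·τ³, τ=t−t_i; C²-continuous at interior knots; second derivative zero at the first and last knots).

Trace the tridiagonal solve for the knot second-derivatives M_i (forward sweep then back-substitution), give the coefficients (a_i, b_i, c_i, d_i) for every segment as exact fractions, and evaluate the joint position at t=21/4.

  seg 0: a=1 b=401/198 c=0 d=-269/1782
  seg 1: a=3 b=-203/99 c=-269/198 d=175/396
  seg 2: a=-3 b=-24/11 c=128/99 d=-1/9
  seg 3: a=-4 b=7/99 c=95/99 d=-127/891
  seg 4: a=1 b=196/99 c=-32/99 d=32/891
S(21/4) = -7321/2112

Δ: Δ0=2/3, Δ1=-3, Δ2=-1, Δ3=5/3, Δ4=4/3
row 1: diag=10, rhs=-22; c'=1/5, d'=-11/5
row 2: denom=6−2·1/5=28/5; d'=(12−2·-11/5)/(28/5)=41/14
row 3: denom=8−1·5/28=219/28; d'=(16−1·41/14)/(219/28)=122/73
row 4: denom=12−3·28/73=792/73; d'=(-2−3·122/73)/(792/73)=-64/99
back: M4=-64/99
back: M3=122/73−28/73·-64/99=190/99
back: M2=41/14−5/28·190/99=256/99
back: M1=-11/5−1/5·256/99=-269/99
M: M0=0, M1=-269/99, M2=256/99, M3=190/99, M4=-64/99, M5=0
seg 0: a=1, c=M0/2=0, d=(M1−M0)/(6·3)=-269/1782, b=Δ0−h0·(2M0+M1)/6=401/198
seg 1: a=3, c=M1/2=-269/198, d=(M2−M1)/(6·2)=175/396, b=Δ1−h1·(2M1+M2)/6=-203/99
seg 2: a=-3, c=M2/2=128/99, d=(M3−M2)/(6·1)=-1/9, b=Δ2−h2·(2M2+M3)/6=-24/11
seg 3: a=-4, c=M3/2=95/99, d=(M4−M3)/(6·3)=-127/891, b=Δ3−h3·(2M3+M4)/6=7/99
seg 4: a=1, c=M4/2=-32/99, d=(M5−M4)/(6·3)=32/891, b=Δ4−h4·(2M4+M5)/6=196/99
t_q=21/4 → seg 2, τ=1/4; S=-3+-24/11·τ+128/99·τ²+-1/9·τ³=-7321/2112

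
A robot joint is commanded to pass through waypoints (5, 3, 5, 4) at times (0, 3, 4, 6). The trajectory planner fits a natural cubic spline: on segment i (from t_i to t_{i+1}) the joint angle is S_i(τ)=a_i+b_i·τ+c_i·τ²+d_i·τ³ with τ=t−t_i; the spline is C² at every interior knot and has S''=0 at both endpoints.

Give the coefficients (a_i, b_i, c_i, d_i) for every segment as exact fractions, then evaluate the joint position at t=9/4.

Δ: Δ0=-2/3, Δ1=2, Δ2=-1/2
row 1: diag=8, rhs=16; c'=1/8, d'=2
row 2: denom=6−1·1/8=47/8; d'=(-15−1·2)/(47/8)=-136/47
back: M2=-136/47
back: M1=2−1/8·-136/47=111/47
M: M0=0, M1=111/47, M2=-136/47, M3=0
seg 0: a=5, c=M0/2=0, d=(M1−M0)/(6·3)=37/282, b=Δ0−h0·(2M0+M1)/6=-521/282
seg 1: a=3, c=M1/2=111/94, d=(M2−M1)/(6·1)=-247/282, b=Δ1−h1·(2M1+M2)/6=239/141
seg 2: a=5, c=M2/2=-68/47, d=(M3−M2)/(6·2)=34/141, b=Δ2−h2·(2M2+M3)/6=403/282
t_q=9/4 → seg 0, τ=9/4; S=5+-521/282·τ+0·τ²+37/282·τ³=14063/6016

  seg 0: a=5 b=-521/282 c=0 d=37/282
  seg 1: a=3 b=239/141 c=111/94 d=-247/282
  seg 2: a=5 b=403/282 c=-68/47 d=34/141
S(9/4) = 14063/6016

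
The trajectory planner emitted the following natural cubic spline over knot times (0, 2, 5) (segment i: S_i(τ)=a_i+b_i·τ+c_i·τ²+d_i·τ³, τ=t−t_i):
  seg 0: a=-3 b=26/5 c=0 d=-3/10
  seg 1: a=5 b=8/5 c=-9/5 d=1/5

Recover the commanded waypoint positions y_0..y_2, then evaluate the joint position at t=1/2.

y_0=-3 y_1=5 y_2=-1
S(1/2) = -7/16

y_0 = S_0(0) = a_0 = -3
y_1 = S_1(0) = a_1 = 5
y_2 = S_1(3) = -1
t_q=1/2 is in segment 0 (τ=1/2); S_0(τ)=-7/16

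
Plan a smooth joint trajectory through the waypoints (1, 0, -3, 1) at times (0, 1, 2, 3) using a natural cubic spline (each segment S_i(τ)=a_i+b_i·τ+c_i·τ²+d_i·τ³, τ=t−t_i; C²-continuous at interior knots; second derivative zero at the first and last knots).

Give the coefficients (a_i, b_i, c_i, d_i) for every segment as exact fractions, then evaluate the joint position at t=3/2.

Δ: Δ0=-1, Δ1=-3, Δ2=4
row 1: diag=4, rhs=-12; c'=1/4, d'=-3
row 2: denom=4−1·1/4=15/4; d'=(42−1·-3)/(15/4)=12
back: M2=12
back: M1=-3−1/4·12=-6
M: M0=0, M1=-6, M2=12, M3=0
seg 0: a=1, c=M0/2=0, d=(M1−M0)/(6·1)=-1, b=Δ0−h0·(2M0+M1)/6=0
seg 1: a=0, c=M1/2=-3, d=(M2−M1)/(6·1)=3, b=Δ1−h1·(2M1+M2)/6=-3
seg 2: a=-3, c=M2/2=6, d=(M3−M2)/(6·1)=-2, b=Δ2−h2·(2M2+M3)/6=0
t_q=3/2 → seg 1, τ=1/2; S=0+-3·τ+-3·τ²+3·τ³=-15/8

  seg 0: a=1 b=0 c=0 d=-1
  seg 1: a=0 b=-3 c=-3 d=3
  seg 2: a=-3 b=0 c=6 d=-2
S(3/2) = -15/8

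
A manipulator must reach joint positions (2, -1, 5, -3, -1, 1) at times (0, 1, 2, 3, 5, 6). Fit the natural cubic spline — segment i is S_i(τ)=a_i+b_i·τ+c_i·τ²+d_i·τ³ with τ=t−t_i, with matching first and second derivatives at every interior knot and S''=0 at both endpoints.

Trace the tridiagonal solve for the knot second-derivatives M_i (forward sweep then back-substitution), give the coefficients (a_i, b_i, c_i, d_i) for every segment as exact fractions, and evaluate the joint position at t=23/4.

  seg 0: a=2 b=-1483/228 c=0 d=799/228
  seg 1: a=-1 b=457/114 c=799/76 d=-1943/228
  seg 2: a=5 b=-121/228 c=-286/19 d=91/12
  seg 3: a=-3 b=-899/114 c=585/76 d=-371/228
  seg 4: a=-1 b=385/114 c=-157/76 d=157/228
S(23/4) = 3217/4864

Δ: Δ0=-3, Δ1=6, Δ2=-8, Δ3=1, Δ4=2
row 1: diag=4, rhs=54; c'=1/4, d'=27/2
row 2: denom=4−1·1/4=15/4; d'=(-84−1·27/2)/(15/4)=-26
row 3: denom=6−1·4/15=86/15; d'=(54−1·-26)/(86/15)=600/43
row 4: denom=6−2·15/43=228/43; d'=(6−2·600/43)/(228/43)=-157/38
back: M4=-157/38
back: M3=600/43−15/43·-157/38=585/38
back: M2=-26−4/15·585/38=-572/19
back: M1=27/2−1/4·-572/19=799/38
M: M0=0, M1=799/38, M2=-572/19, M3=585/38, M4=-157/38, M5=0
seg 0: a=2, c=M0/2=0, d=(M1−M0)/(6·1)=799/228, b=Δ0−h0·(2M0+M1)/6=-1483/228
seg 1: a=-1, c=M1/2=799/76, d=(M2−M1)/(6·1)=-1943/228, b=Δ1−h1·(2M1+M2)/6=457/114
seg 2: a=5, c=M2/2=-286/19, d=(M3−M2)/(6·1)=91/12, b=Δ2−h2·(2M2+M3)/6=-121/228
seg 3: a=-3, c=M3/2=585/76, d=(M4−M3)/(6·2)=-371/228, b=Δ3−h3·(2M3+M4)/6=-899/114
seg 4: a=-1, c=M4/2=-157/76, d=(M5−M4)/(6·1)=157/228, b=Δ4−h4·(2M4+M5)/6=385/114
t_q=23/4 → seg 4, τ=3/4; S=-1+385/114·τ+-157/76·τ²+157/228·τ³=3217/4864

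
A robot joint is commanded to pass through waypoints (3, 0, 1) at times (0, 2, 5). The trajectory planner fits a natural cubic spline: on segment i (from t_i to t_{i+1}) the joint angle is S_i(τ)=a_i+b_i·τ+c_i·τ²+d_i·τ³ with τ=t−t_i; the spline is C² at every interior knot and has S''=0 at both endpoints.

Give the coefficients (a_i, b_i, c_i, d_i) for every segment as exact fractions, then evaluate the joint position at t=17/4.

  seg 0: a=3 b=-28/15 c=0 d=11/120
  seg 1: a=0 b=-23/30 c=11/20 d=-11/180
S(17/4) = 93/256

Δ: Δ0=-3/2, Δ1=1/3
row 1: diag=10, rhs=11; c'=3/10, d'=11/10
back: M1=11/10
M: M0=0, M1=11/10, M2=0
seg 0: a=3, c=M0/2=0, d=(M1−M0)/(6·2)=11/120, b=Δ0−h0·(2M0+M1)/6=-28/15
seg 1: a=0, c=M1/2=11/20, d=(M2−M1)/(6·3)=-11/180, b=Δ1−h1·(2M1+M2)/6=-23/30
t_q=17/4 → seg 1, τ=9/4; S=0+-23/30·τ+11/20·τ²+-11/180·τ³=93/256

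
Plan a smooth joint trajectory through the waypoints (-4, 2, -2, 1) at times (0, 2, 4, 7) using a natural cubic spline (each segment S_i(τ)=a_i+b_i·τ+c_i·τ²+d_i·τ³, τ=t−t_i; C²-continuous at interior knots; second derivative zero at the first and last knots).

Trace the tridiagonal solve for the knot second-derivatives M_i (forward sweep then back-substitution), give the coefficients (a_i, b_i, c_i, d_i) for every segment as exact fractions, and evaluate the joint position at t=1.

  seg 0: a=-4 b=85/19 c=0 d=-7/19
  seg 1: a=2 b=1/19 c=-42/19 d=45/76
  seg 2: a=-2 b=-32/19 c=51/38 d=-17/114
S(1) = 2/19

Δ: Δ0=3, Δ1=-2, Δ2=1
row 1: diag=8, rhs=-30; c'=1/4, d'=-15/4
row 2: denom=10−2·1/4=19/2; d'=(18−2·-15/4)/(19/2)=51/19
back: M2=51/19
back: M1=-15/4−1/4·51/19=-84/19
M: M0=0, M1=-84/19, M2=51/19, M3=0
seg 0: a=-4, c=M0/2=0, d=(M1−M0)/(6·2)=-7/19, b=Δ0−h0·(2M0+M1)/6=85/19
seg 1: a=2, c=M1/2=-42/19, d=(M2−M1)/(6·2)=45/76, b=Δ1−h1·(2M1+M2)/6=1/19
seg 2: a=-2, c=M2/2=51/38, d=(M3−M2)/(6·3)=-17/114, b=Δ2−h2·(2M2+M3)/6=-32/19
t_q=1 → seg 0, τ=1; S=-4+85/19·τ+0·τ²+-7/19·τ³=2/19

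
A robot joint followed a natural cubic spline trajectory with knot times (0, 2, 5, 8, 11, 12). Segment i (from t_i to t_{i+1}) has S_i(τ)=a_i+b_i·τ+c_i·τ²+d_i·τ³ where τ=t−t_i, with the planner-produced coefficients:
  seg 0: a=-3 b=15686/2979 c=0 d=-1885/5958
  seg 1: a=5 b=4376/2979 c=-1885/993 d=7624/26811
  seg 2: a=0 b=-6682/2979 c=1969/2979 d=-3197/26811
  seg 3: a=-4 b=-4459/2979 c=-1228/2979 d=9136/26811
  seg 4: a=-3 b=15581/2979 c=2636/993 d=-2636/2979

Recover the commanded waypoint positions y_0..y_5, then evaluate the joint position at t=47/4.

y_0 = S_0(0) = a_0 = -3
y_1 = S_1(0) = a_1 = 5
y_2 = S_2(0) = a_2 = 0
y_3 = S_3(0) = a_3 = -4
y_4 = S_4(0) = a_4 = -3
y_5 = S_4(1) = 4
t_q=47/4 is in segment 4 (τ=3/4); S_4(τ)=32453/15888

y_0=-3 y_1=5 y_2=0 y_3=-4 y_4=-3 y_5=4
S(47/4) = 32453/15888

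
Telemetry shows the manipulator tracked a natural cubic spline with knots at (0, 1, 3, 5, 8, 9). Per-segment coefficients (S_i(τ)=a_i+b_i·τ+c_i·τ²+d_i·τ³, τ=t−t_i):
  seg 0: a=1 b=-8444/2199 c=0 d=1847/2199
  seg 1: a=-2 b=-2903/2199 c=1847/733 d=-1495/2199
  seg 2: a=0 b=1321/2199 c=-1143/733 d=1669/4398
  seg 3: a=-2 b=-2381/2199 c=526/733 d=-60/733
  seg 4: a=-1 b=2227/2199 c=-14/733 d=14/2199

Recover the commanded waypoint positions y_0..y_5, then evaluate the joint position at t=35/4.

y_0 = S_0(0) = a_0 = 1
y_1 = S_1(0) = a_1 = -2
y_2 = S_2(0) = a_2 = 0
y_3 = S_3(0) = a_3 = -2
y_4 = S_4(0) = a_4 = -1
y_5 = S_4(1) = 0
t_q=35/4 is in segment 4 (τ=3/4); S_4(τ)=-5829/23456

y_0=1 y_1=-2 y_2=0 y_3=-2 y_4=-1 y_5=0
S(35/4) = -5829/23456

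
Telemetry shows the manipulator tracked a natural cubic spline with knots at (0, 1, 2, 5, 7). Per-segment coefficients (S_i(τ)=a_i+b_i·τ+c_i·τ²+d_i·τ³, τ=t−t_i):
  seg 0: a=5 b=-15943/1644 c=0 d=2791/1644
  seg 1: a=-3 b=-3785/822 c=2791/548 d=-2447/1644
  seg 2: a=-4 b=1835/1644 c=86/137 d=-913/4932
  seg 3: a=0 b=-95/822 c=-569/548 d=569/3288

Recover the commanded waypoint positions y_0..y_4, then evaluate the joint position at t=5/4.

y_0 = S_0(0) = a_0 = 5
y_1 = S_1(0) = a_1 = -3
y_2 = S_2(0) = a_2 = -4
y_3 = S_3(0) = a_3 = 0
y_4 = S_3(2) = -3
t_q=5/4 is in segment 1 (τ=1/4); S_1(τ)=-135241/35072

y_0=5 y_1=-3 y_2=-4 y_3=0 y_4=-3
S(5/4) = -135241/35072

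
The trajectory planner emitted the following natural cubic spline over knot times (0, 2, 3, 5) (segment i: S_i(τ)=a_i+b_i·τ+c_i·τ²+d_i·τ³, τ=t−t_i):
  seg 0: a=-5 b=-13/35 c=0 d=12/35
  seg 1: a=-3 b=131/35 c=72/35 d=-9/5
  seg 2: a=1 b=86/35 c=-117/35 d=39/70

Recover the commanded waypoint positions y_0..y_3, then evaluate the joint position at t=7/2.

y_0 = S_0(0) = a_0 = -5
y_1 = S_1(0) = a_1 = -3
y_2 = S_2(0) = a_2 = 1
y_3 = S_2(2) = -3
t_q=7/2 is in segment 2 (τ=1/2); S_2(τ)=117/80

y_0=-5 y_1=-3 y_2=1 y_3=-3
S(7/2) = 117/80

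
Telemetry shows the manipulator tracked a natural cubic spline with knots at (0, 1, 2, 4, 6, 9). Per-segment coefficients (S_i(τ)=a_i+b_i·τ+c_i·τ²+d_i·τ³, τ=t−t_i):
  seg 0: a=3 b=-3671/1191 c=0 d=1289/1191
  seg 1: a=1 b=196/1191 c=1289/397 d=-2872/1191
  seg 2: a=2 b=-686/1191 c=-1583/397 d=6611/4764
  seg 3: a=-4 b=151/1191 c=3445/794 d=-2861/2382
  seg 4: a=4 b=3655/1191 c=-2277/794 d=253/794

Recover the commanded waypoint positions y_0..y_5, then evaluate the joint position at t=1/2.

y_0=3 y_1=1 y_2=2 y_3=-4 y_4=4 y_5=-4
S(1/2) = 5063/3176

y_0 = S_0(0) = a_0 = 3
y_1 = S_1(0) = a_1 = 1
y_2 = S_2(0) = a_2 = 2
y_3 = S_3(0) = a_3 = -4
y_4 = S_4(0) = a_4 = 4
y_5 = S_4(3) = -4
t_q=1/2 is in segment 0 (τ=1/2); S_0(τ)=5063/3176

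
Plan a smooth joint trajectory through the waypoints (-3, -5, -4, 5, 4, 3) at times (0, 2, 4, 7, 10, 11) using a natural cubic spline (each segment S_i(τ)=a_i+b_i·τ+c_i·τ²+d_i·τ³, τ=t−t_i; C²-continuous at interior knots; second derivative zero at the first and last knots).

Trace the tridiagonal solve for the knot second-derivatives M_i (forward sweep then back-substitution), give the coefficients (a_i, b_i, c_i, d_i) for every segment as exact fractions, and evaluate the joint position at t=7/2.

Δ: Δ0=-1, Δ1=1/2, Δ2=3, Δ3=-1/3, Δ4=-1
row 1: diag=8, rhs=9; c'=1/4, d'=9/8
row 2: denom=10−2·1/4=19/2; d'=(15−2·9/8)/(19/2)=51/38
row 3: denom=12−3·6/19=210/19; d'=(-20−3·51/38)/(210/19)=-913/420
row 4: denom=8−3·19/70=503/70; d'=(-4−3·-913/420)/(503/70)=353/1006
back: M4=353/1006
back: M3=-913/420−19/70·353/1006=-3424/1509
back: M2=51/38−6/19·-3424/1509=2071/1006
back: M1=9/8−1/4·2071/1006=307/503
M: M0=0, M1=307/503, M2=2071/1006, M3=-3424/1509, M4=353/1006, M5=0
seg 0: a=-3, c=M0/2=0, d=(M1−M0)/(6·2)=307/6036, b=Δ0−h0·(2M0+M1)/6=-1816/1509
seg 1: a=-5, c=M1/2=307/1006, d=(M2−M1)/(6·2)=1457/12072, b=Δ1−h1·(2M1+M2)/6=-895/1509
seg 2: a=-4, c=M2/2=2071/2012, d=(M3−M2)/(6·3)=-13061/54324, b=Δ2−h2·(2M2+M3)/6=6265/3018
seg 3: a=5, c=M3/2=-1712/1509, d=(M4−M3)/(6·3)=7907/54324, b=Δ3−h3·(2M3+M4)/6=10625/6036
seg 4: a=4, c=M4/2=353/2012, d=(M5−M4)/(6·1)=-353/6036, b=Δ4−h4·(2M4+M5)/6=-3371/3018
t_q=7/2 → seg 1, τ=3/2; S=-5+-895/1509·τ+307/1006·τ²+1457/12072·τ³=-154383/32192

  seg 0: a=-3 b=-1816/1509 c=0 d=307/6036
  seg 1: a=-5 b=-895/1509 c=307/1006 d=1457/12072
  seg 2: a=-4 b=6265/3018 c=2071/2012 d=-13061/54324
  seg 3: a=5 b=10625/6036 c=-1712/1509 d=7907/54324
  seg 4: a=4 b=-3371/3018 c=353/2012 d=-353/6036
S(7/2) = -154383/32192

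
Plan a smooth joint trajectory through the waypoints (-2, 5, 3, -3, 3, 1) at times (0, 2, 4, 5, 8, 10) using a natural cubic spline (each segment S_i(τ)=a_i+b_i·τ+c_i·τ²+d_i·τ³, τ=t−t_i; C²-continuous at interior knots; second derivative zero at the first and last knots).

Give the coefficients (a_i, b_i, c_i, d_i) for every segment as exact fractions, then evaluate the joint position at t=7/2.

  seg 0: a=-2 b=6311/1522 c=0 d=-123/761
  seg 1: a=5 b=3359/1522 c=-738/761 d=-1929/6088
  seg 2: a=3 b=-4166/761 c=-8739/3044 d=7139/3044
  seg 3: a=-3 b=-12725/3044 c=6339/1522 d=-6407/9132
  seg 4: a=3 b=1420/761 c=-6543/3044 d=2181/6088
S(7/2) = 246397/48704

Δ: Δ0=7/2, Δ1=-1, Δ2=-6, Δ3=2, Δ4=-1
row 1: diag=8, rhs=-27; c'=1/4, d'=-27/8
row 2: denom=6−2·1/4=11/2; d'=(-30−2·-27/8)/(11/2)=-93/22
row 3: denom=8−1·2/11=86/11; d'=(48−1·-93/22)/(86/11)=1149/172
row 4: denom=10−3·33/86=761/86; d'=(-18−3·1149/172)/(761/86)=-6543/1522
back: M4=-6543/1522
back: M3=1149/172−33/86·-6543/1522=6339/761
back: M2=-93/22−2/11·6339/761=-8739/1522
back: M1=-27/8−1/4·-8739/1522=-1476/761
M: M0=0, M1=-1476/761, M2=-8739/1522, M3=6339/761, M4=-6543/1522, M5=0
seg 0: a=-2, c=M0/2=0, d=(M1−M0)/(6·2)=-123/761, b=Δ0−h0·(2M0+M1)/6=6311/1522
seg 1: a=5, c=M1/2=-738/761, d=(M2−M1)/(6·2)=-1929/6088, b=Δ1−h1·(2M1+M2)/6=3359/1522
seg 2: a=3, c=M2/2=-8739/3044, d=(M3−M2)/(6·1)=7139/3044, b=Δ2−h2·(2M2+M3)/6=-4166/761
seg 3: a=-3, c=M3/2=6339/1522, d=(M4−M3)/(6·3)=-6407/9132, b=Δ3−h3·(2M3+M4)/6=-12725/3044
seg 4: a=3, c=M4/2=-6543/3044, d=(M5−M4)/(6·2)=2181/6088, b=Δ4−h4·(2M4+M5)/6=1420/761
t_q=7/2 → seg 1, τ=3/2; S=5+3359/1522·τ+-738/761·τ²+-1929/6088·τ³=246397/48704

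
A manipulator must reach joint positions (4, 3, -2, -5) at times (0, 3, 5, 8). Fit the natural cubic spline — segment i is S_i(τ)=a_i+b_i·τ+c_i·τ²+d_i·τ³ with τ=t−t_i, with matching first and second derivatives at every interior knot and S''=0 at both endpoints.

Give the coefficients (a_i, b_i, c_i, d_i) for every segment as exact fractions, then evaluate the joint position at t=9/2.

Δ: Δ0=-1/3, Δ1=-5/2, Δ2=-1
row 1: diag=10, rhs=-13; c'=1/5, d'=-13/10
row 2: denom=10−2·1/5=48/5; d'=(9−2·-13/10)/(48/5)=29/24
back: M2=29/24
back: M1=-13/10−1/5·29/24=-37/24
M: M0=0, M1=-37/24, M2=29/24, M3=0
seg 0: a=4, c=M0/2=0, d=(M1−M0)/(6·3)=-37/432, b=Δ0−h0·(2M0+M1)/6=7/16
seg 1: a=3, c=M1/2=-37/48, d=(M2−M1)/(6·2)=11/48, b=Δ1−h1·(2M1+M2)/6=-15/8
seg 2: a=-2, c=M2/2=29/48, d=(M3−M2)/(6·3)=-29/432, b=Δ2−h2·(2M2+M3)/6=-53/24
t_q=9/2 → seg 1, τ=3/2; S=3+-15/8·τ+-37/48·τ²+11/48·τ³=-99/128

  seg 0: a=4 b=7/16 c=0 d=-37/432
  seg 1: a=3 b=-15/8 c=-37/48 d=11/48
  seg 2: a=-2 b=-53/24 c=29/48 d=-29/432
S(9/2) = -99/128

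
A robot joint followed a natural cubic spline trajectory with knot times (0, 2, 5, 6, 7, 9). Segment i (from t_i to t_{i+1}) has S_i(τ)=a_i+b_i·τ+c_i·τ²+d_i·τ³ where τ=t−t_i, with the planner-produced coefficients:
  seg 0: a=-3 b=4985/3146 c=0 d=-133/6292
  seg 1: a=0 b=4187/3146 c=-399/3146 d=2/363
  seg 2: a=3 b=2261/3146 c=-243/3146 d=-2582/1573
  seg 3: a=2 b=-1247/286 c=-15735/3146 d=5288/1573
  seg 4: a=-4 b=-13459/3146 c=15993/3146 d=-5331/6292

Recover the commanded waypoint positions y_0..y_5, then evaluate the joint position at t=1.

y_0=-3 y_1=0 y_2=3 y_3=2 y_4=-4 y_5=1
S(1) = -9039/6292

y_0 = S_0(0) = a_0 = -3
y_1 = S_1(0) = a_1 = 0
y_2 = S_2(0) = a_2 = 3
y_3 = S_3(0) = a_3 = 2
y_4 = S_4(0) = a_4 = -4
y_5 = S_4(2) = 1
t_q=1 is in segment 0 (τ=1); S_0(τ)=-9039/6292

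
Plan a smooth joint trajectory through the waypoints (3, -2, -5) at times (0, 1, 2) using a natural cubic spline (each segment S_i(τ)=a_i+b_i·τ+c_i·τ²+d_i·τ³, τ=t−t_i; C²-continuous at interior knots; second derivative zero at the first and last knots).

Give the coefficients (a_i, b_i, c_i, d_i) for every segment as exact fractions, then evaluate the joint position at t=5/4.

  seg 0: a=3 b=-11/2 c=0 d=1/2
  seg 1: a=-2 b=-4 c=3/2 d=-1/2
S(5/4) = -373/128

Δ: Δ0=-5, Δ1=-3
row 1: diag=4, rhs=12; c'=1/4, d'=3
back: M1=3
M: M0=0, M1=3, M2=0
seg 0: a=3, c=M0/2=0, d=(M1−M0)/(6·1)=1/2, b=Δ0−h0·(2M0+M1)/6=-11/2
seg 1: a=-2, c=M1/2=3/2, d=(M2−M1)/(6·1)=-1/2, b=Δ1−h1·(2M1+M2)/6=-4
t_q=5/4 → seg 1, τ=1/4; S=-2+-4·τ+3/2·τ²+-1/2·τ³=-373/128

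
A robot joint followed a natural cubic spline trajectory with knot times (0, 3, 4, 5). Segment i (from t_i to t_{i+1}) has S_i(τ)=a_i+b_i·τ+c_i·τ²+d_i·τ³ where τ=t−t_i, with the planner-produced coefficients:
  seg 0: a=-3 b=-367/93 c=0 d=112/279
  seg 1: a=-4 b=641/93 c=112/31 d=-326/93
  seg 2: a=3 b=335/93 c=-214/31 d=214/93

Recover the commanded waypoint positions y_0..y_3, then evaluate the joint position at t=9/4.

y_0=-3 y_1=-4 y_2=3 y_3=2
S(9/4) = -453/62

y_0 = S_0(0) = a_0 = -3
y_1 = S_1(0) = a_1 = -4
y_2 = S_2(0) = a_2 = 3
y_3 = S_2(1) = 2
t_q=9/4 is in segment 0 (τ=9/4); S_0(τ)=-453/62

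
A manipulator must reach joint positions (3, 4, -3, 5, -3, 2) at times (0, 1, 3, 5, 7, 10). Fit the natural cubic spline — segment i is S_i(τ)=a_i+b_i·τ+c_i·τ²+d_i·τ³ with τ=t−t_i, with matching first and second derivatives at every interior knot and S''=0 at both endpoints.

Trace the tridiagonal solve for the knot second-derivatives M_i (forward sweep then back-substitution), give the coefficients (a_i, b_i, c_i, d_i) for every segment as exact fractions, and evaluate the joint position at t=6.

Δ: Δ0=1, Δ1=-7/2, Δ2=4, Δ3=-4, Δ4=5/3
row 1: diag=6, rhs=-27; c'=1/3, d'=-9/2
row 2: denom=8−2·1/3=22/3; d'=(45−2·-9/2)/(22/3)=81/11
row 3: denom=8−2·3/11=82/11; d'=(-48−2·81/11)/(82/11)=-345/41
row 4: denom=10−2·11/41=388/41; d'=(34−2·-345/41)/(388/41)=521/97
back: M4=521/97
back: M3=-345/41−11/41·521/97=-956/97
back: M2=81/11−3/11·-956/97=975/97
back: M1=-9/2−1/3·975/97=-1523/194
M: M0=0, M1=-1523/194, M2=975/97, M3=-956/97, M4=521/97, M5=0
seg 0: a=3, c=M0/2=0, d=(M1−M0)/(6·1)=-1523/1164, b=Δ0−h0·(2M0+M1)/6=2687/1164
seg 1: a=4, c=M1/2=-1523/388, d=(M2−M1)/(6·2)=3473/2328, b=Δ1−h1·(2M1+M2)/6=-941/582
seg 2: a=-3, c=M2/2=975/194, d=(M3−M2)/(6·2)=-1931/1164, b=Δ2−h2·(2M2+M3)/6=170/291
seg 3: a=5, c=M3/2=-478/97, d=(M4−M3)/(6·2)=1477/1164, b=Δ3−h3·(2M3+M4)/6=227/291
seg 4: a=-3, c=M4/2=521/194, d=(M5−M4)/(6·3)=-521/1746, b=Δ4−h4·(2M4+M5)/6=-1078/291
t_q=6 → seg 3, τ=1; S=5+227/291·τ+-478/97·τ²+1477/1164·τ³=823/388

  seg 0: a=3 b=2687/1164 c=0 d=-1523/1164
  seg 1: a=4 b=-941/582 c=-1523/388 d=3473/2328
  seg 2: a=-3 b=170/291 c=975/194 d=-1931/1164
  seg 3: a=5 b=227/291 c=-478/97 d=1477/1164
  seg 4: a=-3 b=-1078/291 c=521/194 d=-521/1746
S(6) = 823/388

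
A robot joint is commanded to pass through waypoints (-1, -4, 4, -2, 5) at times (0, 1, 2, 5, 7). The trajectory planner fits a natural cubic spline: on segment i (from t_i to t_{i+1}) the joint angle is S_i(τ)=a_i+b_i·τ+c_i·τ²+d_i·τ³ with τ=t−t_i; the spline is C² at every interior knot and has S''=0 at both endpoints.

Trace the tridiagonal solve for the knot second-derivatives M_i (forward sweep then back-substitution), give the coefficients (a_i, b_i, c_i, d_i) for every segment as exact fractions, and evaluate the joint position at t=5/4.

  seg 0: a=-1 b=-3439/548 c=0 d=1795/548
  seg 1: a=-4 b=973/274 c=5385/548 d=-2947/548
  seg 2: a=4 b=3875/548 c=-864/137 d=1799/1644
  seg 3: a=-2 b=-335/274 c=1941/548 d=-647/1096
S(5/4) = -90559/35072

Δ: Δ0=-3, Δ1=8, Δ2=-2, Δ3=7/2
row 1: diag=4, rhs=66; c'=1/4, d'=33/2
row 2: denom=8−1·1/4=31/4; d'=(-60−1·33/2)/(31/4)=-306/31
row 3: denom=10−3·12/31=274/31; d'=(33−3·-306/31)/(274/31)=1941/274
back: M3=1941/274
back: M2=-306/31−12/31·1941/274=-1728/137
back: M1=33/2−1/4·-1728/137=5385/274
M: M0=0, M1=5385/274, M2=-1728/137, M3=1941/274, M4=0
seg 0: a=-1, c=M0/2=0, d=(M1−M0)/(6·1)=1795/548, b=Δ0−h0·(2M0+M1)/6=-3439/548
seg 1: a=-4, c=M1/2=5385/548, d=(M2−M1)/(6·1)=-2947/548, b=Δ1−h1·(2M1+M2)/6=973/274
seg 2: a=4, c=M2/2=-864/137, d=(M3−M2)/(6·3)=1799/1644, b=Δ2−h2·(2M2+M3)/6=3875/548
seg 3: a=-2, c=M3/2=1941/548, d=(M4−M3)/(6·2)=-647/1096, b=Δ3−h3·(2M3+M4)/6=-335/274
t_q=5/4 → seg 1, τ=1/4; S=-4+973/274·τ+5385/548·τ²+-2947/548·τ³=-90559/35072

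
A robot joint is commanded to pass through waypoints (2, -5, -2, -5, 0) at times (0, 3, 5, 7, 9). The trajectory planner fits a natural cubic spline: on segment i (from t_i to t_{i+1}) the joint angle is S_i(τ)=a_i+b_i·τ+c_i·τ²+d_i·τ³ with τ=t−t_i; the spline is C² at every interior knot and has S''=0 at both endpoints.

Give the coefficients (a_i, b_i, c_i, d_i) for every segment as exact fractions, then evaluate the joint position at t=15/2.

  seg 0: a=2 b=-3311/852 c=0 d=49/284
  seg 1: a=-5 b=329/426 c=441/284 d=-1013/1704
  seg 2: a=-2 b=-32/213 c=-143/71 d=1141/1704
  seg 3: a=-5 b=-73/426 c=569/284 d=-569/1704
S(15/2) = -21023/4544

Δ: Δ0=-7/3, Δ1=3/2, Δ2=-3/2, Δ3=5/2
row 1: diag=10, rhs=23; c'=1/5, d'=23/10
row 2: denom=8−2·1/5=38/5; d'=(-18−2·23/10)/(38/5)=-113/38
row 3: denom=8−2·5/19=142/19; d'=(24−2·-113/38)/(142/19)=569/142
back: M3=569/142
back: M2=-113/38−5/19·569/142=-286/71
back: M1=23/10−1/5·-286/71=441/142
M: M0=0, M1=441/142, M2=-286/71, M3=569/142, M4=0
seg 0: a=2, c=M0/2=0, d=(M1−M0)/(6·3)=49/284, b=Δ0−h0·(2M0+M1)/6=-3311/852
seg 1: a=-5, c=M1/2=441/284, d=(M2−M1)/(6·2)=-1013/1704, b=Δ1−h1·(2M1+M2)/6=329/426
seg 2: a=-2, c=M2/2=-143/71, d=(M3−M2)/(6·2)=1141/1704, b=Δ2−h2·(2M2+M3)/6=-32/213
seg 3: a=-5, c=M3/2=569/284, d=(M4−M3)/(6·2)=-569/1704, b=Δ3−h3·(2M3+M4)/6=-73/426
t_q=15/2 → seg 3, τ=1/2; S=-5+-73/426·τ+569/284·τ²+-569/1704·τ³=-21023/4544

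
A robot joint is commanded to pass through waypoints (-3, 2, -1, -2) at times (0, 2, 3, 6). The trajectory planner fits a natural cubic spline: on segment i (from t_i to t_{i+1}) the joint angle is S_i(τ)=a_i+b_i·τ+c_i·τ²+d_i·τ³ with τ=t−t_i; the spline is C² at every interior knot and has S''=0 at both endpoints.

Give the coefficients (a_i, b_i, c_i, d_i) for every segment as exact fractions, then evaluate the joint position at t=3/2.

  seg 0: a=-3 b=1265/282 c=0 d=-70/141
  seg 1: a=2 b=-415/282 c=-140/47 d=409/282
  seg 2: a=-1 b=-434/141 c=129/94 d=-43/282
S(3/2) = 193/94

Δ: Δ0=5/2, Δ1=-3, Δ2=-1/3
row 1: diag=6, rhs=-33; c'=1/6, d'=-11/2
row 2: denom=8−1·1/6=47/6; d'=(16−1·-11/2)/(47/6)=129/47
back: M2=129/47
back: M1=-11/2−1/6·129/47=-280/47
M: M0=0, M1=-280/47, M2=129/47, M3=0
seg 0: a=-3, c=M0/2=0, d=(M1−M0)/(6·2)=-70/141, b=Δ0−h0·(2M0+M1)/6=1265/282
seg 1: a=2, c=M1/2=-140/47, d=(M2−M1)/(6·1)=409/282, b=Δ1−h1·(2M1+M2)/6=-415/282
seg 2: a=-1, c=M2/2=129/94, d=(M3−M2)/(6·3)=-43/282, b=Δ2−h2·(2M2+M3)/6=-434/141
t_q=3/2 → seg 0, τ=3/2; S=-3+1265/282·τ+0·τ²+-70/141·τ³=193/94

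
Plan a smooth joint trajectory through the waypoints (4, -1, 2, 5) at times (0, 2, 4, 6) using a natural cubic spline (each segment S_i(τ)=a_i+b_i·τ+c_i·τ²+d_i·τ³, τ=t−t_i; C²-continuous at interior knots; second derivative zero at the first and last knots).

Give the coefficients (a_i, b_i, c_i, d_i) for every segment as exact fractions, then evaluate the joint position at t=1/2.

  seg 0: a=4 b=-107/30 c=0 d=4/15
  seg 1: a=-1 b=-11/30 c=8/5 d=-1/3
  seg 2: a=2 b=61/30 c=-2/5 d=1/15
S(1/2) = 9/4

Δ: Δ0=-5/2, Δ1=3/2, Δ2=3/2
row 1: diag=8, rhs=24; c'=1/4, d'=3
row 2: denom=8−2·1/4=15/2; d'=(0−2·3)/(15/2)=-4/5
back: M2=-4/5
back: M1=3−1/4·-4/5=16/5
M: M0=0, M1=16/5, M2=-4/5, M3=0
seg 0: a=4, c=M0/2=0, d=(M1−M0)/(6·2)=4/15, b=Δ0−h0·(2M0+M1)/6=-107/30
seg 1: a=-1, c=M1/2=8/5, d=(M2−M1)/(6·2)=-1/3, b=Δ1−h1·(2M1+M2)/6=-11/30
seg 2: a=2, c=M2/2=-2/5, d=(M3−M2)/(6·2)=1/15, b=Δ2−h2·(2M2+M3)/6=61/30
t_q=1/2 → seg 0, τ=1/2; S=4+-107/30·τ+0·τ²+4/15·τ³=9/4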